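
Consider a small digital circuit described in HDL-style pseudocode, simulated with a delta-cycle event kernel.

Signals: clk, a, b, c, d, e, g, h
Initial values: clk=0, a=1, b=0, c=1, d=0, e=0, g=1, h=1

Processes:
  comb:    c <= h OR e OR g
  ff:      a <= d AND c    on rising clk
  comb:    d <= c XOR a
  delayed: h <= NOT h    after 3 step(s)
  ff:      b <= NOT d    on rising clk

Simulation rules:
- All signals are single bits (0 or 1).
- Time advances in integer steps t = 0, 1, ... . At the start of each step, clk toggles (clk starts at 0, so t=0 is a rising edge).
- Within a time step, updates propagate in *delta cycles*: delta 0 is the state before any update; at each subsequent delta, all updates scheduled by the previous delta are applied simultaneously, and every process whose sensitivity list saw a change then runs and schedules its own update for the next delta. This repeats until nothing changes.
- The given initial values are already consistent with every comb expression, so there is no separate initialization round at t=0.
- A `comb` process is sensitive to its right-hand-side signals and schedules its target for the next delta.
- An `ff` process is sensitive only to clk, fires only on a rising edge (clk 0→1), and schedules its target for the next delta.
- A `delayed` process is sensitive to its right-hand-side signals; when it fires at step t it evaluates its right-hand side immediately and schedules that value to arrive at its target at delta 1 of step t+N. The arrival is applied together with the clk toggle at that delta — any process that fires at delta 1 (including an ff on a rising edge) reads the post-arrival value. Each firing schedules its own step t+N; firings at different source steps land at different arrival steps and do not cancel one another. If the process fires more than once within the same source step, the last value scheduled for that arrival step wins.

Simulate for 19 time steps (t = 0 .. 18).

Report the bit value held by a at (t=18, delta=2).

[bits: b,h,c,g,clk,a,e,d]
t=0: Δ0=01110100 Δ1=01111100 Δ2=11111000 Δ3=11111001 | 3Δ
t=1: Δ0=11111001 Δ1=11110001 | 1Δ
t=2: Δ0=11110001 Δ1=11111001 Δ2=01111101 Δ3=01111100 | 3Δ
t=3: Δ0=01111100 Δ1=01110100 | 1Δ
t=4: Δ0=01110100 Δ1=01111100 Δ2=11111000 Δ3=11111001 | 3Δ
t=5: Δ0=11111001 Δ1=11110001 | 1Δ
t=6: Δ0=11110001 Δ1=11111001 Δ2=01111101 Δ3=01111100 | 3Δ
t=7: Δ0=01111100 Δ1=01110100 | 1Δ
t=8: Δ0=01110100 Δ1=01111100 Δ2=11111000 Δ3=11111001 | 3Δ
t=9: Δ0=11111001 Δ1=11110001 | 1Δ
t=10: Δ0=11110001 Δ1=11111001 Δ2=01111101 Δ3=01111100 | 3Δ
t=11: Δ0=01111100 Δ1=01110100 | 1Δ
t=12: Δ0=01110100 Δ1=01111100 Δ2=11111000 Δ3=11111001 | 3Δ
t=13: Δ0=11111001 Δ1=11110001 | 1Δ
t=14: Δ0=11110001 Δ1=11111001 Δ2=01111101 Δ3=01111100 | 3Δ
t=15: Δ0=01111100 Δ1=01110100 | 1Δ
t=16: Δ0=01110100 Δ1=01111100 Δ2=11111000 Δ3=11111001 | 3Δ
t=17: Δ0=11111001 Δ1=11110001 | 1Δ
t=18: Δ0=11110001 Δ1=11111001 Δ2=01111101 Δ3=01111100 | 3Δ

1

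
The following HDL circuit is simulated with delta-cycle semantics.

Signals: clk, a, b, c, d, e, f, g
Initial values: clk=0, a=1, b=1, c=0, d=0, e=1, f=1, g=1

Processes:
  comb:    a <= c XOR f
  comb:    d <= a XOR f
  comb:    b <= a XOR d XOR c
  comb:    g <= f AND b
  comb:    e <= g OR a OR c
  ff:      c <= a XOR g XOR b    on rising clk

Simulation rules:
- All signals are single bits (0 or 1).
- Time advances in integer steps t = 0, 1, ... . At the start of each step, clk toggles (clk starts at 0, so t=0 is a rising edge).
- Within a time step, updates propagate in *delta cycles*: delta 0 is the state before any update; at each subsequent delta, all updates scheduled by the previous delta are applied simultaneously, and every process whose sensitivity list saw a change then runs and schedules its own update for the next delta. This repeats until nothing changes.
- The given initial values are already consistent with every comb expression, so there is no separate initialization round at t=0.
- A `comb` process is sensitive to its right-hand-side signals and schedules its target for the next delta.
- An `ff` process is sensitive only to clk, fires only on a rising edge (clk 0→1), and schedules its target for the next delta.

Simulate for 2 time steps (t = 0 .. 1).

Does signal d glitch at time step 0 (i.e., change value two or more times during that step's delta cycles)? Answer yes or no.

[bits: b,a,d,clk,f,c,e,g]
t=0: Δ0=11001011 Δ1=11011011 Δ2=11011111 Δ3=00011111 Δ4=10111110 Δ5=00111111 Δ6=00111110 | 6Δ
t=1: Δ0=00111110 Δ1=00101110 | 1Δ

no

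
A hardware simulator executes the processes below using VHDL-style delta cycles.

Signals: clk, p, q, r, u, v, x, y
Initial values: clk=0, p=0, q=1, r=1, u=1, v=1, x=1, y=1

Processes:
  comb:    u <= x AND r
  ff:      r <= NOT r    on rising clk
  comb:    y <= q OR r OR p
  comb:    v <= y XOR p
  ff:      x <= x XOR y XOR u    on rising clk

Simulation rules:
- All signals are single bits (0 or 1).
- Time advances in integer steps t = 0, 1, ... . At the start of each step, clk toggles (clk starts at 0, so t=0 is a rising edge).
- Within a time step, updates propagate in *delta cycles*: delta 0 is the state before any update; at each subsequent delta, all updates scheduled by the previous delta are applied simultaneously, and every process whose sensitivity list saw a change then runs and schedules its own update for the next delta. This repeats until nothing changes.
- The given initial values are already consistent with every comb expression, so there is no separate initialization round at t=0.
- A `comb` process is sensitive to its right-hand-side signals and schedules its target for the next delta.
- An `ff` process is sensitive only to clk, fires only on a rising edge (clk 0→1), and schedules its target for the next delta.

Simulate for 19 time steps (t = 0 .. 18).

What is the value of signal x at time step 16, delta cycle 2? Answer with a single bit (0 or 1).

1

t=0 Δ0: r=1 q=1 v=1 p=0 u=1 clk=0 y=1 x=1
  Δ1: clk:0→1
  Δ2: r:1→0
  Δ3: u:1→0
  (3Δ to stable)
t=1 Δ0: r=0 q=1 v=1 p=0 u=0 clk=1 y=1 x=1
  Δ1: clk:1→0
  (1Δ to stable)
t=2 Δ0: r=0 q=1 v=1 p=0 u=0 clk=0 y=1 x=1
  Δ1: clk:0→1
  Δ2: r:0→1, x:1→0
  (2Δ to stable)
t=3 Δ0: r=1 q=1 v=1 p=0 u=0 clk=1 y=1 x=0
  Δ1: clk:1→0
  (1Δ to stable)
t=4 Δ0: r=1 q=1 v=1 p=0 u=0 clk=0 y=1 x=0
  Δ1: clk:0→1
  Δ2: r:1→0, x:0→1
  (2Δ to stable)
t=5 Δ0: r=0 q=1 v=1 p=0 u=0 clk=1 y=1 x=1
  Δ1: clk:1→0
  (1Δ to stable)
t=6 Δ0: r=0 q=1 v=1 p=0 u=0 clk=0 y=1 x=1
  Δ1: clk:0→1
  Δ2: r:0→1, x:1→0
  (2Δ to stable)
t=7 Δ0: r=1 q=1 v=1 p=0 u=0 clk=1 y=1 x=0
  Δ1: clk:1→0
  (1Δ to stable)
t=8 Δ0: r=1 q=1 v=1 p=0 u=0 clk=0 y=1 x=0
  Δ1: clk:0→1
  Δ2: r:1→0, x:0→1
  (2Δ to stable)
t=9 Δ0: r=0 q=1 v=1 p=0 u=0 clk=1 y=1 x=1
  Δ1: clk:1→0
  (1Δ to stable)
t=10 Δ0: r=0 q=1 v=1 p=0 u=0 clk=0 y=1 x=1
  Δ1: clk:0→1
  Δ2: r:0→1, x:1→0
  (2Δ to stable)
t=11 Δ0: r=1 q=1 v=1 p=0 u=0 clk=1 y=1 x=0
  Δ1: clk:1→0
  (1Δ to stable)
t=12 Δ0: r=1 q=1 v=1 p=0 u=0 clk=0 y=1 x=0
  Δ1: clk:0→1
  Δ2: r:1→0, x:0→1
  (2Δ to stable)
t=13 Δ0: r=0 q=1 v=1 p=0 u=0 clk=1 y=1 x=1
  Δ1: clk:1→0
  (1Δ to stable)
t=14 Δ0: r=0 q=1 v=1 p=0 u=0 clk=0 y=1 x=1
  Δ1: clk:0→1
  Δ2: r:0→1, x:1→0
  (2Δ to stable)
t=15 Δ0: r=1 q=1 v=1 p=0 u=0 clk=1 y=1 x=0
  Δ1: clk:1→0
  (1Δ to stable)
t=16 Δ0: r=1 q=1 v=1 p=0 u=0 clk=0 y=1 x=0
  Δ1: clk:0→1
  Δ2: r:1→0, x:0→1
  (2Δ to stable)
t=17 Δ0: r=0 q=1 v=1 p=0 u=0 clk=1 y=1 x=1
  Δ1: clk:1→0
  (1Δ to stable)
t=18 Δ0: r=0 q=1 v=1 p=0 u=0 clk=0 y=1 x=1
  Δ1: clk:0→1
  Δ2: r:0→1, x:1→0
  (2Δ to stable)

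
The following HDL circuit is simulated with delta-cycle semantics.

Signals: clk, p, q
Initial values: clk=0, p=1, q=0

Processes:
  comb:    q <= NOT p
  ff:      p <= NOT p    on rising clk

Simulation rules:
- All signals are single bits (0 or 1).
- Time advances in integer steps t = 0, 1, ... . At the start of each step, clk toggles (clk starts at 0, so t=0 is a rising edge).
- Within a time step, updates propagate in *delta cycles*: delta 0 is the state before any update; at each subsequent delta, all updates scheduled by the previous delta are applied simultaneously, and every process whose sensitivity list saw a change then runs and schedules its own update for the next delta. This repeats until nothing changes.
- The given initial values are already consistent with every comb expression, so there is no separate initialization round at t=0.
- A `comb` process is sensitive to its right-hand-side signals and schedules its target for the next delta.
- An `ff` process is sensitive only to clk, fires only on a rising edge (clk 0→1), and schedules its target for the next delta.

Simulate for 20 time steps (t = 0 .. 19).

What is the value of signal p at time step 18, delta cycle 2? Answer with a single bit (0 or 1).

1

[bits: q,p,clk]
t=0: Δ0=010 Δ1=011 Δ2=001 Δ3=101 | 3Δ
t=1: Δ0=101 Δ1=100 | 1Δ
t=2: Δ0=100 Δ1=101 Δ2=111 Δ3=011 | 3Δ
t=3: Δ0=011 Δ1=010 | 1Δ
t=4: Δ0=010 Δ1=011 Δ2=001 Δ3=101 | 3Δ
t=5: Δ0=101 Δ1=100 | 1Δ
t=6: Δ0=100 Δ1=101 Δ2=111 Δ3=011 | 3Δ
t=7: Δ0=011 Δ1=010 | 1Δ
t=8: Δ0=010 Δ1=011 Δ2=001 Δ3=101 | 3Δ
t=9: Δ0=101 Δ1=100 | 1Δ
t=10: Δ0=100 Δ1=101 Δ2=111 Δ3=011 | 3Δ
t=11: Δ0=011 Δ1=010 | 1Δ
t=12: Δ0=010 Δ1=011 Δ2=001 Δ3=101 | 3Δ
t=13: Δ0=101 Δ1=100 | 1Δ
t=14: Δ0=100 Δ1=101 Δ2=111 Δ3=011 | 3Δ
t=15: Δ0=011 Δ1=010 | 1Δ
t=16: Δ0=010 Δ1=011 Δ2=001 Δ3=101 | 3Δ
t=17: Δ0=101 Δ1=100 | 1Δ
t=18: Δ0=100 Δ1=101 Δ2=111 Δ3=011 | 3Δ
t=19: Δ0=011 Δ1=010 | 1Δ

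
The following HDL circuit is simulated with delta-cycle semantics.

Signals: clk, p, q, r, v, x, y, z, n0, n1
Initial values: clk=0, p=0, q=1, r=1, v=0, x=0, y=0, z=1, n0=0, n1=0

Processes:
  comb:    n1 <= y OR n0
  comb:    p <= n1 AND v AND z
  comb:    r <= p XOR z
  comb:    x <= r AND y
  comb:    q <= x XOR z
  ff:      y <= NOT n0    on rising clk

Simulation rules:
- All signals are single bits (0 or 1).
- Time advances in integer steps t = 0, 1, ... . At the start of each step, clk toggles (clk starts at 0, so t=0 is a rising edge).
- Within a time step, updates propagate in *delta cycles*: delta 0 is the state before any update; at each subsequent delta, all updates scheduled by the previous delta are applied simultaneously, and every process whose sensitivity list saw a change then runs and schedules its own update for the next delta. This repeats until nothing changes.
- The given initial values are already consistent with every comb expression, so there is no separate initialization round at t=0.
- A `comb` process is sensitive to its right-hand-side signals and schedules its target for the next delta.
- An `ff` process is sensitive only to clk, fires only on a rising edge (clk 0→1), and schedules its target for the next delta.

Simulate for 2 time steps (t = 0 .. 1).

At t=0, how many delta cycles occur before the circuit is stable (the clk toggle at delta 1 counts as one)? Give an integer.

4

t=0 Δ0: r=1 v=0 y=0 n1=0 q=1 p=0 n0=0 z=1 x=0 clk=0
  Δ1: clk:0→1
  Δ2: y:0→1
  Δ3: n1:0→1, x:0→1
  Δ4: q:1→0
  (4Δ to stable)
t=1 Δ0: r=1 v=0 y=1 n1=1 q=0 p=0 n0=0 z=1 x=1 clk=1
  Δ1: clk:1→0
  (1Δ to stable)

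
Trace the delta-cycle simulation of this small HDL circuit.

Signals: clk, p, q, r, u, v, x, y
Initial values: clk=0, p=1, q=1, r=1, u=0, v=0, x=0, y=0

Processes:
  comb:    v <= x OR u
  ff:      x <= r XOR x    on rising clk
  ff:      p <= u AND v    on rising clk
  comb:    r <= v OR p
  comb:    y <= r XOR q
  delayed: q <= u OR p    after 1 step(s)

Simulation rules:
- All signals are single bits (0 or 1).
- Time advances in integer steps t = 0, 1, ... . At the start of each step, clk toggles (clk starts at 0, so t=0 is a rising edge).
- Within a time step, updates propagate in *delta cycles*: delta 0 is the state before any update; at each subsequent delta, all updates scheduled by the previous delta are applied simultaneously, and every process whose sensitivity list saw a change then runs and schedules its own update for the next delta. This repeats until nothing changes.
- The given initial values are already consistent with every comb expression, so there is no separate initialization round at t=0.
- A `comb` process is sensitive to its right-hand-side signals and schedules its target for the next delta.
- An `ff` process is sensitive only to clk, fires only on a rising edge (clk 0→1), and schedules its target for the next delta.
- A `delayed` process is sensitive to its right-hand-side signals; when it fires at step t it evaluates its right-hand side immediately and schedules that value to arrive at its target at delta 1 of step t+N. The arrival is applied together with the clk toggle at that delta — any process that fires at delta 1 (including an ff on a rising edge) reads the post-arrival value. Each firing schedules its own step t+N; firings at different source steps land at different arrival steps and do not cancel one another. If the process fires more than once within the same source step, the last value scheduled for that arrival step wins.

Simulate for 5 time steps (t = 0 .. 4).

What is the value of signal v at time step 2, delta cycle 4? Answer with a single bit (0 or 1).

[bits: clk,v,y,x,r,p,q,u]
t=0: Δ0=00001110 Δ1=10001110 Δ2=10011010 Δ3=11010010 Δ4=11111010 Δ5=11011010 | 5Δ
t=1: Δ0=11011010 Δ1=01011000 Δ2=01111000 | 2Δ
t=2: Δ0=01111000 Δ1=11111000 Δ2=11101000 Δ3=10101000 Δ4=10100000 Δ5=10000000 | 5Δ
t=3: Δ0=10000000 Δ1=00000000 | 1Δ
t=4: Δ0=00000000 Δ1=10000000 | 1Δ

0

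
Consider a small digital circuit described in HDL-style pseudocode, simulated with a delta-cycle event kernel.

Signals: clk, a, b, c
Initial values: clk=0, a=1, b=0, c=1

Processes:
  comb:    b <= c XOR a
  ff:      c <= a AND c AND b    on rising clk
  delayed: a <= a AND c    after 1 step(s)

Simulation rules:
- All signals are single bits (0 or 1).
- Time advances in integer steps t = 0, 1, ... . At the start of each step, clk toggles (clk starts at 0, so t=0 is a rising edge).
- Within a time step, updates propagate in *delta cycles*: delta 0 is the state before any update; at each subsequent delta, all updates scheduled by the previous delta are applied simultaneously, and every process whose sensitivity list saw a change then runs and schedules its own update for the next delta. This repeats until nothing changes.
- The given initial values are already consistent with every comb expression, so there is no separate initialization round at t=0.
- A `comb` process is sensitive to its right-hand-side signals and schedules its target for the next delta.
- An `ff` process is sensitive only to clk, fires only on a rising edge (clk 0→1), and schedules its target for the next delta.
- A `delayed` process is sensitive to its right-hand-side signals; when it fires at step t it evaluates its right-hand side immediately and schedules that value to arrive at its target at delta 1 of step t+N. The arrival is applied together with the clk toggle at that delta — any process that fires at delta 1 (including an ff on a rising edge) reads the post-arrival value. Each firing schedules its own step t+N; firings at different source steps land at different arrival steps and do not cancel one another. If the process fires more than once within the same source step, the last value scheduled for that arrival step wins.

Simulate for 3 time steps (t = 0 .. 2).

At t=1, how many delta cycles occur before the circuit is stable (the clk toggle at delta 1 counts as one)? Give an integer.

2

t0.Δ0 b=0 a=1 clk=0 c=1
t0.Δ1 b=0 a=1 clk=1 c=1
t0.Δ2 b=0 a=1 clk=1 c=0
t0.Δ3 b=1 a=1 clk=1 c=0
t1.Δ0 b=1 a=1 clk=1 c=0
t1.Δ1 b=1 a=0 clk=0 c=0
t1.Δ2 b=0 a=0 clk=0 c=0
t2.Δ0 b=0 a=0 clk=0 c=0
t2.Δ1 b=0 a=0 clk=1 c=0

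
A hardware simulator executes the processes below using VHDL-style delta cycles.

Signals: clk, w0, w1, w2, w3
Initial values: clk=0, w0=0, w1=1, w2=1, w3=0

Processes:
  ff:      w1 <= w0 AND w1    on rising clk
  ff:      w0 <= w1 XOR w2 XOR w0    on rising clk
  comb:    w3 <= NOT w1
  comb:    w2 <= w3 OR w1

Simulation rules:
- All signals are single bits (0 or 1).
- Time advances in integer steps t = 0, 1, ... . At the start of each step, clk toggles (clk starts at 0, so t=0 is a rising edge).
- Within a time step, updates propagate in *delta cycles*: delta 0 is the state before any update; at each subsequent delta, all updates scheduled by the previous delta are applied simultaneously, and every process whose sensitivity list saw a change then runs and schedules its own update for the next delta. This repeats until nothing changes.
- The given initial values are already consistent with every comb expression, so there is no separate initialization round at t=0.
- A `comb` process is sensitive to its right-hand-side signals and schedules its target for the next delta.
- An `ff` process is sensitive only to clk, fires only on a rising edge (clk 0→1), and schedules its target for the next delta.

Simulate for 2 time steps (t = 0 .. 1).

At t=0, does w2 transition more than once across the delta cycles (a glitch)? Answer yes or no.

yes

[bits: w1,w0,w3,w2,clk]
t=0: Δ0=10010 Δ1=10011 Δ2=00011 Δ3=00101 Δ4=00111 | 4Δ
t=1: Δ0=00111 Δ1=00110 | 1Δ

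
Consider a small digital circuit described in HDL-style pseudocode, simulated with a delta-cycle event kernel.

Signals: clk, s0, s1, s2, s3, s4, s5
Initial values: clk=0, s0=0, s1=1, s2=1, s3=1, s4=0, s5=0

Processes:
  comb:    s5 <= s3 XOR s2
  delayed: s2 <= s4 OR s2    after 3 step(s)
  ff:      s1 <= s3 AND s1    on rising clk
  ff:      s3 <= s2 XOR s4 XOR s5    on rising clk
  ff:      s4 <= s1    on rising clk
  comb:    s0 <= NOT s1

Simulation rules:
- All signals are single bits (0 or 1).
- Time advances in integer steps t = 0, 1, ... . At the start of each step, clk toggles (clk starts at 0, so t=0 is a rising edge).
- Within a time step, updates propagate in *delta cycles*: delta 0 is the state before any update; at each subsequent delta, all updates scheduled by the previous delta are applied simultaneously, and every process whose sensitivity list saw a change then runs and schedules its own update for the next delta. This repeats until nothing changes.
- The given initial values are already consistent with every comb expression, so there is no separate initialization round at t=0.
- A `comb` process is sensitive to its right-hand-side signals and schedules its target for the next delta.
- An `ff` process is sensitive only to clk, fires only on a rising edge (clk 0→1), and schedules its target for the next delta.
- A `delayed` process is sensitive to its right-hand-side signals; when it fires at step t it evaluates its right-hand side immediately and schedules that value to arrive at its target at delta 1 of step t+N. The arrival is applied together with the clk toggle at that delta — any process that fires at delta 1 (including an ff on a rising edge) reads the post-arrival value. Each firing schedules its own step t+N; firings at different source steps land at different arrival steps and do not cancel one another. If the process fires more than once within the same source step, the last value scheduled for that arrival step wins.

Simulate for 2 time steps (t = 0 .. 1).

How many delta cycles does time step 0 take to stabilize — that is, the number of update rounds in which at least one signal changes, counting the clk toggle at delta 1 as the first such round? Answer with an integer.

t=0 Δ0: s2=1 s1=1 s3=1 s4=0 s5=0 clk=0 s0=0
  Δ1: clk:0→1
  Δ2: s4:0→1
  (2Δ to stable)
t=1 Δ0: s2=1 s1=1 s3=1 s4=1 s5=0 clk=1 s0=0
  Δ1: clk:1→0
  (1Δ to stable)

2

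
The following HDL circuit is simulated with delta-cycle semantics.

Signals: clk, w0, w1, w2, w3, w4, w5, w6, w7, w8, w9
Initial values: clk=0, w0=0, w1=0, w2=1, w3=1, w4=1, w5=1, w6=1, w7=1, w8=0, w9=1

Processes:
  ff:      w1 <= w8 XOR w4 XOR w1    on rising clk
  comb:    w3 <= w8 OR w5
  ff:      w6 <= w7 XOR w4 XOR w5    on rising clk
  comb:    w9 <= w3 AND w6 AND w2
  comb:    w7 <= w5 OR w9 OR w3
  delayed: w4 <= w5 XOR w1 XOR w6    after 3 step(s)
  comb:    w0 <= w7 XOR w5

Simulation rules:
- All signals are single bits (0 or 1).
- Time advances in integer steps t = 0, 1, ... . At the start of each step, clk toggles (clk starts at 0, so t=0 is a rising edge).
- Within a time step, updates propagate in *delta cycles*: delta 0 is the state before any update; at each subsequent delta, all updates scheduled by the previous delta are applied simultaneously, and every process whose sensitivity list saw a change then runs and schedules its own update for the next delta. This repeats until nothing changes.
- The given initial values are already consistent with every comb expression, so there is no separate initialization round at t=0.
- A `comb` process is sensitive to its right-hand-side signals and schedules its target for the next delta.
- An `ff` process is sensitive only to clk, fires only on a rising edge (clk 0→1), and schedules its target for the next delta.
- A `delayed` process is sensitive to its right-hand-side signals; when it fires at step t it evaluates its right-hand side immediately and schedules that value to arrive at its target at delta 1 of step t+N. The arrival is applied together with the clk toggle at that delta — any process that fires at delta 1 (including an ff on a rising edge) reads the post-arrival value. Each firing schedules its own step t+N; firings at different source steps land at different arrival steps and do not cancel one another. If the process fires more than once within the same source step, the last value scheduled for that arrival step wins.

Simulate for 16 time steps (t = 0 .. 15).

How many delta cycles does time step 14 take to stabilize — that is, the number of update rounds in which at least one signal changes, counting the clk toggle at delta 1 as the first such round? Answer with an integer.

t=0 Δ0: w6=1 w9=1 w3=1 clk=0 w8=0 w4=1 w2=1 w1=0 w5=1 w0=0 w7=1
  Δ1: clk:0→1
  Δ2: w1:0→1
  (2Δ to stable)
t=1 Δ0: w6=1 w9=1 w3=1 clk=1 w8=0 w4=1 w2=1 w1=1 w5=1 w0=0 w7=1
  Δ1: clk:1→0
  (1Δ to stable)
t=2 Δ0: w6=1 w9=1 w3=1 clk=0 w8=0 w4=1 w2=1 w1=1 w5=1 w0=0 w7=1
  Δ1: clk:0→1
  Δ2: w1:1→0
  (2Δ to stable)
t=3 Δ0: w6=1 w9=1 w3=1 clk=1 w8=0 w4=1 w2=1 w1=0 w5=1 w0=0 w7=1
  Δ1: clk:1→0
  (1Δ to stable)
t=4 Δ0: w6=1 w9=1 w3=1 clk=0 w8=0 w4=1 w2=1 w1=0 w5=1 w0=0 w7=1
  Δ1: clk:0→1
  Δ2: w1:0→1
  (2Δ to stable)
t=5 Δ0: w6=1 w9=1 w3=1 clk=1 w8=0 w4=1 w2=1 w1=1 w5=1 w0=0 w7=1
  Δ1: clk:1→0, w4:1→0
  (1Δ to stable)
t=6 Δ0: w6=1 w9=1 w3=1 clk=0 w8=0 w4=0 w2=1 w1=1 w5=1 w0=0 w7=1
  Δ1: clk:0→1
  Δ2: w6:1→0
  Δ3: w9:1→0
  (3Δ to stable)
t=7 Δ0: w6=0 w9=0 w3=1 clk=1 w8=0 w4=0 w2=1 w1=1 w5=1 w0=0 w7=1
  Δ1: clk:1→0, w4:0→1
  (1Δ to stable)
t=8 Δ0: w6=0 w9=0 w3=1 clk=0 w8=0 w4=1 w2=1 w1=1 w5=1 w0=0 w7=1
  Δ1: clk:0→1
  Δ2: w6:0→1, w1:1→0
  Δ3: w9:0→1
  (3Δ to stable)
t=9 Δ0: w6=1 w9=1 w3=1 clk=1 w8=0 w4=1 w2=1 w1=0 w5=1 w0=0 w7=1
  Δ1: clk:1→0, w4:1→0
  (1Δ to stable)
t=10 Δ0: w6=1 w9=1 w3=1 clk=0 w8=0 w4=0 w2=1 w1=0 w5=1 w0=0 w7=1
  Δ1: clk:0→1
  Δ2: w6:1→0
  Δ3: w9:1→0
  (3Δ to stable)
t=11 Δ0: w6=0 w9=0 w3=1 clk=1 w8=0 w4=0 w2=1 w1=0 w5=1 w0=0 w7=1
  Δ1: clk:1→0
  (1Δ to stable)
t=12 Δ0: w6=0 w9=0 w3=1 clk=0 w8=0 w4=0 w2=1 w1=0 w5=1 w0=0 w7=1
  Δ1: clk:0→1
  (1Δ to stable)
t=13 Δ0: w6=0 w9=0 w3=1 clk=1 w8=0 w4=0 w2=1 w1=0 w5=1 w0=0 w7=1
  Δ1: clk:1→0, w4:0→1
  (1Δ to stable)
t=14 Δ0: w6=0 w9=0 w3=1 clk=0 w8=0 w4=1 w2=1 w1=0 w5=1 w0=0 w7=1
  Δ1: clk:0→1
  Δ2: w6:0→1, w1:0→1
  Δ3: w9:0→1
  (3Δ to stable)
t=15 Δ0: w6=1 w9=1 w3=1 clk=1 w8=0 w4=1 w2=1 w1=1 w5=1 w0=0 w7=1
  Δ1: clk:1→0
  (1Δ to stable)

3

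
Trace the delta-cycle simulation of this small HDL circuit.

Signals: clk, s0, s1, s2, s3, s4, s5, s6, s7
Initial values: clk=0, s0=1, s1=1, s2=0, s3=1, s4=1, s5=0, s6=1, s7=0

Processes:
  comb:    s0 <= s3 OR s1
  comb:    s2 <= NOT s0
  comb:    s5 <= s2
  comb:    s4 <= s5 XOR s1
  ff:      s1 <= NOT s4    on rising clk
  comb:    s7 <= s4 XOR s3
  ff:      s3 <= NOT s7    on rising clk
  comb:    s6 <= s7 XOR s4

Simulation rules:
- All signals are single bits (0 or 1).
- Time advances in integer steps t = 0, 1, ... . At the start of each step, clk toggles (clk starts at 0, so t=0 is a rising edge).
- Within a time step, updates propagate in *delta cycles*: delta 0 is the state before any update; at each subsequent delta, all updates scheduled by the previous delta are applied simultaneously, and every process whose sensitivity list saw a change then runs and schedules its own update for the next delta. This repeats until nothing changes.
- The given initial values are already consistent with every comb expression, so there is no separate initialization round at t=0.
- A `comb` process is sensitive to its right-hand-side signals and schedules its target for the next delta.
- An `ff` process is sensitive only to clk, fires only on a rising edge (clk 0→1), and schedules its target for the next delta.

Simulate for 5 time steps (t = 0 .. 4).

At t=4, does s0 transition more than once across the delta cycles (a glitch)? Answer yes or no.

no

t=0 Δ0: s0=1 s1=1 s3=1 clk=0 s6=1 s7=0 s5=0 s4=1 s2=0
  Δ1: clk:0→1
  Δ2: s1:1→0
  Δ3: s4:1→0
  Δ4: s6:1→0, s7:0→1
  Δ5: s6:0→1
  (5Δ to stable)
t=1 Δ0: s0=1 s1=0 s3=1 clk=1 s6=1 s7=1 s5=0 s4=0 s2=0
  Δ1: clk:1→0
  (1Δ to stable)
t=2 Δ0: s0=1 s1=0 s3=1 clk=0 s6=1 s7=1 s5=0 s4=0 s2=0
  Δ1: clk:0→1
  Δ2: s1:0→1, s3:1→0
  Δ3: s7:1→0, s4:0→1
  Δ4: s7:0→1
  Δ5: s6:1→0
  (5Δ to stable)
t=3 Δ0: s0=1 s1=1 s3=0 clk=1 s6=0 s7=1 s5=0 s4=1 s2=0
  Δ1: clk:1→0
  (1Δ to stable)
t=4 Δ0: s0=1 s1=1 s3=0 clk=0 s6=0 s7=1 s5=0 s4=1 s2=0
  Δ1: clk:0→1
  Δ2: s1:1→0
  Δ3: s0:1→0, s4:1→0
  Δ4: s6:0→1, s7:1→0, s2:0→1
  Δ5: s6:1→0, s5:0→1
  Δ6: s4:0→1
  Δ7: s6:0→1, s7:0→1
  Δ8: s6:1→0
  (8Δ to stable)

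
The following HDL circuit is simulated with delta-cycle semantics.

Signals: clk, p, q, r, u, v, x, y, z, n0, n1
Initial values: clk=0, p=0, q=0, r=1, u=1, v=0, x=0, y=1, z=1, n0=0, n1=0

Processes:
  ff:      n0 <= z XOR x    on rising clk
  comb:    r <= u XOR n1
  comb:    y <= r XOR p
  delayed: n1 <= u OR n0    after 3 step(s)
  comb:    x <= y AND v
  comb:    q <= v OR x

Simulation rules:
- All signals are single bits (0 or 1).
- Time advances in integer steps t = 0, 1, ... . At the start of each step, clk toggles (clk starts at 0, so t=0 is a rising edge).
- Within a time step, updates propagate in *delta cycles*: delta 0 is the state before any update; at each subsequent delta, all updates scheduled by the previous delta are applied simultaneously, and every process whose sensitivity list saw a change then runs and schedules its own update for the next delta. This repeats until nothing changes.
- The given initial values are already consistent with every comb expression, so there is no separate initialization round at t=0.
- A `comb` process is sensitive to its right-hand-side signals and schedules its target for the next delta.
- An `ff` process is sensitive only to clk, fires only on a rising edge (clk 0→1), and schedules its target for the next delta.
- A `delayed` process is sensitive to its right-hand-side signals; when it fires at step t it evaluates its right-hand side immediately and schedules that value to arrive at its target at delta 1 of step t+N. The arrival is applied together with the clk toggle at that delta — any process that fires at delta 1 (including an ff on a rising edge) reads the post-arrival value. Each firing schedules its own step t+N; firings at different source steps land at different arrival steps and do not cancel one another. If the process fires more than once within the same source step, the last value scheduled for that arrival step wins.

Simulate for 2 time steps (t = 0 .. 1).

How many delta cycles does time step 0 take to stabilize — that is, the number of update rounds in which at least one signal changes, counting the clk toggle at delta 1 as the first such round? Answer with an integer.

t=0 Δ0: n1=0 clk=0 p=0 r=1 u=1 z=1 v=0 x=0 y=1 n0=0 q=0
  Δ1: clk:0→1
  Δ2: n0:0→1
  (2Δ to stable)
t=1 Δ0: n1=0 clk=1 p=0 r=1 u=1 z=1 v=0 x=0 y=1 n0=1 q=0
  Δ1: clk:1→0
  (1Δ to stable)

2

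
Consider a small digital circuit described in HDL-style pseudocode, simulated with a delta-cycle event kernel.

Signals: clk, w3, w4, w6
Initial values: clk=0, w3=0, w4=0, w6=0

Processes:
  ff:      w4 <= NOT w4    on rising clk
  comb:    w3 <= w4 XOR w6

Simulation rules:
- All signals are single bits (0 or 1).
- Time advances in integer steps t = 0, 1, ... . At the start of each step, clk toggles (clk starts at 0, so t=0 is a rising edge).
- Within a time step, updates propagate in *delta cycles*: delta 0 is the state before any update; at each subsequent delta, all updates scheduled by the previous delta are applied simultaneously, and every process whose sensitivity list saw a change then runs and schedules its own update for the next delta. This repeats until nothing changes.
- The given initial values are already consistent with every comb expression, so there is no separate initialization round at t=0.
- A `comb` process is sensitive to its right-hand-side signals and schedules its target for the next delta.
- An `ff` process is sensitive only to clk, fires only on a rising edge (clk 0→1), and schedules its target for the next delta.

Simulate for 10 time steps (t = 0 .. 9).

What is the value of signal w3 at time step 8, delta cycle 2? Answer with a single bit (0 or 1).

[bits: clk,w3,w6,w4]
t=0: Δ0=0000 Δ1=1000 Δ2=1001 Δ3=1101 | 3Δ
t=1: Δ0=1101 Δ1=0101 | 1Δ
t=2: Δ0=0101 Δ1=1101 Δ2=1100 Δ3=1000 | 3Δ
t=3: Δ0=1000 Δ1=0000 | 1Δ
t=4: Δ0=0000 Δ1=1000 Δ2=1001 Δ3=1101 | 3Δ
t=5: Δ0=1101 Δ1=0101 | 1Δ
t=6: Δ0=0101 Δ1=1101 Δ2=1100 Δ3=1000 | 3Δ
t=7: Δ0=1000 Δ1=0000 | 1Δ
t=8: Δ0=0000 Δ1=1000 Δ2=1001 Δ3=1101 | 3Δ
t=9: Δ0=1101 Δ1=0101 | 1Δ

0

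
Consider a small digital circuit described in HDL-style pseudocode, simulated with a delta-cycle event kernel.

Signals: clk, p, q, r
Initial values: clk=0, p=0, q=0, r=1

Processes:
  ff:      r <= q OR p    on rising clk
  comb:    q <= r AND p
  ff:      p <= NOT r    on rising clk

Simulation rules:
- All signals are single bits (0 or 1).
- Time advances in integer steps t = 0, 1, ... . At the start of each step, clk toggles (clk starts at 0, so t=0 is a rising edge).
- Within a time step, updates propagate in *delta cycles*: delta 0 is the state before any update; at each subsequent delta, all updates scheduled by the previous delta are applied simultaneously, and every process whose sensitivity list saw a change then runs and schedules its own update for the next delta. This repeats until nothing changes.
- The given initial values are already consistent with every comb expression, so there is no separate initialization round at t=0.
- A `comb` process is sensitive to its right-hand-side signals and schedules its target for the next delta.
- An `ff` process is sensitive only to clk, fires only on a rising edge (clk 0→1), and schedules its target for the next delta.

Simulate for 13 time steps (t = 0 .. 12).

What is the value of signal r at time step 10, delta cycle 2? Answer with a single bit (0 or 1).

0

t=0 Δ0: q=0 r=1 clk=0 p=0
  Δ1: clk:0→1
  Δ2: r:1→0
  (2Δ to stable)
t=1 Δ0: q=0 r=0 clk=1 p=0
  Δ1: clk:1→0
  (1Δ to stable)
t=2 Δ0: q=0 r=0 clk=0 p=0
  Δ1: clk:0→1
  Δ2: p:0→1
  (2Δ to stable)
t=3 Δ0: q=0 r=0 clk=1 p=1
  Δ1: clk:1→0
  (1Δ to stable)
t=4 Δ0: q=0 r=0 clk=0 p=1
  Δ1: clk:0→1
  Δ2: r:0→1
  Δ3: q:0→1
  (3Δ to stable)
t=5 Δ0: q=1 r=1 clk=1 p=1
  Δ1: clk:1→0
  (1Δ to stable)
t=6 Δ0: q=1 r=1 clk=0 p=1
  Δ1: clk:0→1
  Δ2: p:1→0
  Δ3: q:1→0
  (3Δ to stable)
t=7 Δ0: q=0 r=1 clk=1 p=0
  Δ1: clk:1→0
  (1Δ to stable)
t=8 Δ0: q=0 r=1 clk=0 p=0
  Δ1: clk:0→1
  Δ2: r:1→0
  (2Δ to stable)
t=9 Δ0: q=0 r=0 clk=1 p=0
  Δ1: clk:1→0
  (1Δ to stable)
t=10 Δ0: q=0 r=0 clk=0 p=0
  Δ1: clk:0→1
  Δ2: p:0→1
  (2Δ to stable)
t=11 Δ0: q=0 r=0 clk=1 p=1
  Δ1: clk:1→0
  (1Δ to stable)
t=12 Δ0: q=0 r=0 clk=0 p=1
  Δ1: clk:0→1
  Δ2: r:0→1
  Δ3: q:0→1
  (3Δ to stable)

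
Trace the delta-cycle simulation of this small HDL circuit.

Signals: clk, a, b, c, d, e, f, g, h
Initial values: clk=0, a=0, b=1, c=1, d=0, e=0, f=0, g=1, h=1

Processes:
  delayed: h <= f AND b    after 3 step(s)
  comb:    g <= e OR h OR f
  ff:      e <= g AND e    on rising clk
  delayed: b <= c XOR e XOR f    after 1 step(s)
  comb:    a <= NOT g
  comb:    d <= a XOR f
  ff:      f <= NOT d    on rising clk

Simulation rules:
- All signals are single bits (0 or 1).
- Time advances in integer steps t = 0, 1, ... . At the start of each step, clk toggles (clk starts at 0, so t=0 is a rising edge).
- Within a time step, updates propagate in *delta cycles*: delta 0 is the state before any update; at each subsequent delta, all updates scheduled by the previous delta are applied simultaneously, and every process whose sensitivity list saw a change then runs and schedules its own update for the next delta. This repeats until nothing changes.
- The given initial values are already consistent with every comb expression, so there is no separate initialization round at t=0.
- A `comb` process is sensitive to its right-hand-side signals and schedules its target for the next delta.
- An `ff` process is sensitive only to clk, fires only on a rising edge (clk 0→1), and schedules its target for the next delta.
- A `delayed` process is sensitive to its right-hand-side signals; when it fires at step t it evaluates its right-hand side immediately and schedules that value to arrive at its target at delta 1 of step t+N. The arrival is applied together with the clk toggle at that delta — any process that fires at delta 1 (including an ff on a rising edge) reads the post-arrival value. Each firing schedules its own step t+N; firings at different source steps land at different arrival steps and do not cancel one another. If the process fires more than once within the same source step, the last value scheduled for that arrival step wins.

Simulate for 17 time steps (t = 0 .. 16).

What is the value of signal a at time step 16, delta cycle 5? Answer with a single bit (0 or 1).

0

t=0 Δ0: f=0 d=0 a=0 clk=0 c=1 h=1 g=1 b=1 e=0
  Δ1: clk:0→1
  Δ2: f:0→1
  Δ3: d:0→1
  (3Δ to stable)
t=1 Δ0: f=1 d=1 a=0 clk=1 c=1 h=1 g=1 b=1 e=0
  Δ1: clk:1→0, b:1→0
  (1Δ to stable)
t=2 Δ0: f=1 d=1 a=0 clk=0 c=1 h=1 g=1 b=0 e=0
  Δ1: clk:0→1
  Δ2: f:1→0
  Δ3: d:1→0
  (3Δ to stable)
t=3 Δ0: f=0 d=0 a=0 clk=1 c=1 h=1 g=1 b=0 e=0
  Δ1: clk:1→0, b:0→1
  (1Δ to stable)
t=4 Δ0: f=0 d=0 a=0 clk=0 c=1 h=1 g=1 b=1 e=0
  Δ1: clk:0→1, h:1→0
  Δ2: f:0→1, g:1→0
  Δ3: d:0→1, a:0→1, g:0→1
  Δ4: d:1→0, a:1→0
  Δ5: d:0→1
  (5Δ to stable)
t=5 Δ0: f=1 d=1 a=0 clk=1 c=1 h=0 g=1 b=1 e=0
  Δ1: clk:1→0, b:1→0
  (1Δ to stable)
t=6 Δ0: f=1 d=1 a=0 clk=0 c=1 h=0 g=1 b=0 e=0
  Δ1: clk:0→1
  Δ2: f:1→0
  Δ3: d:1→0, g:1→0
  Δ4: a:0→1
  Δ5: d:0→1
  (5Δ to stable)
t=7 Δ0: f=0 d=1 a=1 clk=1 c=1 h=0 g=0 b=0 e=0
  Δ1: clk:1→0, h:0→1, b:0→1
  Δ2: g:0→1
  Δ3: a:1→0
  Δ4: d:1→0
  (4Δ to stable)
t=8 Δ0: f=0 d=0 a=0 clk=0 c=1 h=1 g=1 b=1 e=0
  Δ1: clk:0→1, h:1→0
  Δ2: f:0→1, g:1→0
  Δ3: d:0→1, a:0→1, g:0→1
  Δ4: d:1→0, a:1→0
  Δ5: d:0→1
  (5Δ to stable)
t=9 Δ0: f=1 d=1 a=0 clk=1 c=1 h=0 g=1 b=1 e=0
  Δ1: clk:1→0, b:1→0
  (1Δ to stable)
t=10 Δ0: f=1 d=1 a=0 clk=0 c=1 h=0 g=1 b=0 e=0
  Δ1: clk:0→1
  Δ2: f:1→0
  Δ3: d:1→0, g:1→0
  Δ4: a:0→1
  Δ5: d:0→1
  (5Δ to stable)
t=11 Δ0: f=0 d=1 a=1 clk=1 c=1 h=0 g=0 b=0 e=0
  Δ1: clk:1→0, h:0→1, b:0→1
  Δ2: g:0→1
  Δ3: a:1→0
  Δ4: d:1→0
  (4Δ to stable)
t=12 Δ0: f=0 d=0 a=0 clk=0 c=1 h=1 g=1 b=1 e=0
  Δ1: clk:0→1, h:1→0
  Δ2: f:0→1, g:1→0
  Δ3: d:0→1, a:0→1, g:0→1
  Δ4: d:1→0, a:1→0
  Δ5: d:0→1
  (5Δ to stable)
t=13 Δ0: f=1 d=1 a=0 clk=1 c=1 h=0 g=1 b=1 e=0
  Δ1: clk:1→0, b:1→0
  (1Δ to stable)
t=14 Δ0: f=1 d=1 a=0 clk=0 c=1 h=0 g=1 b=0 e=0
  Δ1: clk:0→1
  Δ2: f:1→0
  Δ3: d:1→0, g:1→0
  Δ4: a:0→1
  Δ5: d:0→1
  (5Δ to stable)
t=15 Δ0: f=0 d=1 a=1 clk=1 c=1 h=0 g=0 b=0 e=0
  Δ1: clk:1→0, h:0→1, b:0→1
  Δ2: g:0→1
  Δ3: a:1→0
  Δ4: d:1→0
  (4Δ to stable)
t=16 Δ0: f=0 d=0 a=0 clk=0 c=1 h=1 g=1 b=1 e=0
  Δ1: clk:0→1, h:1→0
  Δ2: f:0→1, g:1→0
  Δ3: d:0→1, a:0→1, g:0→1
  Δ4: d:1→0, a:1→0
  Δ5: d:0→1
  (5Δ to stable)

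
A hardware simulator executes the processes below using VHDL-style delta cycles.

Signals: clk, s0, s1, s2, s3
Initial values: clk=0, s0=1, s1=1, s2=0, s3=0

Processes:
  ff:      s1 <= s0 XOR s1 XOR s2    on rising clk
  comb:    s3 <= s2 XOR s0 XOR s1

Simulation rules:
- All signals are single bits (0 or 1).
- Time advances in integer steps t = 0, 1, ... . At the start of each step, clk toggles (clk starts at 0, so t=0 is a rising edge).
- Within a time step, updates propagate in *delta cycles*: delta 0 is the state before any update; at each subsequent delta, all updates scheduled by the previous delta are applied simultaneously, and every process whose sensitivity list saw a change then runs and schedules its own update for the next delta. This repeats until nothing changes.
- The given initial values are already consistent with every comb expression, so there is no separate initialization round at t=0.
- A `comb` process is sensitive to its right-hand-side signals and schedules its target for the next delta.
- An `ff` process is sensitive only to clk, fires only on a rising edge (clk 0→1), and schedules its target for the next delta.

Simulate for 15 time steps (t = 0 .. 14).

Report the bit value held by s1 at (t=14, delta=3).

1

[bits: s2,clk,s3,s1,s0]
t=0: Δ0=00011 Δ1=01011 Δ2=01001 Δ3=01101 | 3Δ
t=1: Δ0=01101 Δ1=00101 | 1Δ
t=2: Δ0=00101 Δ1=01101 Δ2=01111 Δ3=01011 | 3Δ
t=3: Δ0=01011 Δ1=00011 | 1Δ
t=4: Δ0=00011 Δ1=01011 Δ2=01001 Δ3=01101 | 3Δ
t=5: Δ0=01101 Δ1=00101 | 1Δ
t=6: Δ0=00101 Δ1=01101 Δ2=01111 Δ3=01011 | 3Δ
t=7: Δ0=01011 Δ1=00011 | 1Δ
t=8: Δ0=00011 Δ1=01011 Δ2=01001 Δ3=01101 | 3Δ
t=9: Δ0=01101 Δ1=00101 | 1Δ
t=10: Δ0=00101 Δ1=01101 Δ2=01111 Δ3=01011 | 3Δ
t=11: Δ0=01011 Δ1=00011 | 1Δ
t=12: Δ0=00011 Δ1=01011 Δ2=01001 Δ3=01101 | 3Δ
t=13: Δ0=01101 Δ1=00101 | 1Δ
t=14: Δ0=00101 Δ1=01101 Δ2=01111 Δ3=01011 | 3Δ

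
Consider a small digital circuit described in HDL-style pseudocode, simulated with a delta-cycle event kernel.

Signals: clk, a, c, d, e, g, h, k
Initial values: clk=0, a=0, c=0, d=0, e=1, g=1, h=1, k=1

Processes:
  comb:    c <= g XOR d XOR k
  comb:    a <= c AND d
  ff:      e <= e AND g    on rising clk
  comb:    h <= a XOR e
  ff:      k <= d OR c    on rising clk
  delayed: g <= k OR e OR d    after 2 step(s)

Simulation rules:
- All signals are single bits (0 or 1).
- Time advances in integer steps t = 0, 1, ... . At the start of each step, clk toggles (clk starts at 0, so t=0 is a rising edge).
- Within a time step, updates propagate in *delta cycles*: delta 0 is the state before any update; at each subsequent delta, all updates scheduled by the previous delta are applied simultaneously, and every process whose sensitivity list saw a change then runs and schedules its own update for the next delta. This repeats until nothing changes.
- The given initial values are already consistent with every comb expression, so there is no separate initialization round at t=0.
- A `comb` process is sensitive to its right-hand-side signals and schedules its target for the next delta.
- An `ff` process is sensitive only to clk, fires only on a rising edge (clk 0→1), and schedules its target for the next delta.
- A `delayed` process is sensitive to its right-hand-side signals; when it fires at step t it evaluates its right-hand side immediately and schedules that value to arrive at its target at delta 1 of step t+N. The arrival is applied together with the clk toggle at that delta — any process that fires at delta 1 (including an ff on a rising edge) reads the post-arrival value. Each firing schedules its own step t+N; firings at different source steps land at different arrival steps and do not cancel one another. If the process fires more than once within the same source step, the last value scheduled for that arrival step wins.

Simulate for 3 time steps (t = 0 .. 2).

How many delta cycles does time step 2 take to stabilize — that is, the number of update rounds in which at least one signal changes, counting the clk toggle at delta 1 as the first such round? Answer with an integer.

3

t=0 Δ0: e=1 d=0 g=1 a=0 k=1 c=0 clk=0 h=1
  Δ1: clk:0→1
  Δ2: k:1→0
  Δ3: c:0→1
  (3Δ to stable)
t=1 Δ0: e=1 d=0 g=1 a=0 k=0 c=1 clk=1 h=1
  Δ1: clk:1→0
  (1Δ to stable)
t=2 Δ0: e=1 d=0 g=1 a=0 k=0 c=1 clk=0 h=1
  Δ1: clk:0→1
  Δ2: k:0→1
  Δ3: c:1→0
  (3Δ to stable)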